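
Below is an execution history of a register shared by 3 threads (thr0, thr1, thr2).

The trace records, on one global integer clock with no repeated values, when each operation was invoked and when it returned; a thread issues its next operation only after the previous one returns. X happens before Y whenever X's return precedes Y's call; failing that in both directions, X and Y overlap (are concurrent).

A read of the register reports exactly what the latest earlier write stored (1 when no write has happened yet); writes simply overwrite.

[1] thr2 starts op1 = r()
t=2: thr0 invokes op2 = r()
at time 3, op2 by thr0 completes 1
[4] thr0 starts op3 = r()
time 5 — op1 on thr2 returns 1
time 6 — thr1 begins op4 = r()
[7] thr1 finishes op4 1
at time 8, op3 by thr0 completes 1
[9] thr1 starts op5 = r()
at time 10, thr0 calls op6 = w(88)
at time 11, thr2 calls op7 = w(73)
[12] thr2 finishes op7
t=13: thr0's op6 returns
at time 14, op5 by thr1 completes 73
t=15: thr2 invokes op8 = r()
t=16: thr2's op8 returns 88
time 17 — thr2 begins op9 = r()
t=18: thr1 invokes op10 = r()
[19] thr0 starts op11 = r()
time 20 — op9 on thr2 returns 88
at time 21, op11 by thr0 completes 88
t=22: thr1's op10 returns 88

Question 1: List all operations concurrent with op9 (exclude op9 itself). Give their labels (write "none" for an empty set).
op9 spans [17,20]: anything still running between times 17 and 20 counts as concurrent
op1 [1,5]: before
op2 [2,3]: before
op3 [4,8]: before
op4 [6,7]: before
op5 [9,14]: before
op6 [10,13]: before
op7 [11,12]: before
op8 [15,16]: before
op10 [18,22]: concurrent
op11 [19,21]: concurrent

op10, op11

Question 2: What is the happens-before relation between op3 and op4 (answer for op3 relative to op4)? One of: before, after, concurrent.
op3 spans [4,8], op4 spans [6,7]
the intervals overlap in both directions

concurrent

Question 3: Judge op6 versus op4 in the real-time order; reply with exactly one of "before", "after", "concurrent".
op6 spans [10,13], op4 spans [6,7]
resp(op4)=7 < inv(op6)=10

after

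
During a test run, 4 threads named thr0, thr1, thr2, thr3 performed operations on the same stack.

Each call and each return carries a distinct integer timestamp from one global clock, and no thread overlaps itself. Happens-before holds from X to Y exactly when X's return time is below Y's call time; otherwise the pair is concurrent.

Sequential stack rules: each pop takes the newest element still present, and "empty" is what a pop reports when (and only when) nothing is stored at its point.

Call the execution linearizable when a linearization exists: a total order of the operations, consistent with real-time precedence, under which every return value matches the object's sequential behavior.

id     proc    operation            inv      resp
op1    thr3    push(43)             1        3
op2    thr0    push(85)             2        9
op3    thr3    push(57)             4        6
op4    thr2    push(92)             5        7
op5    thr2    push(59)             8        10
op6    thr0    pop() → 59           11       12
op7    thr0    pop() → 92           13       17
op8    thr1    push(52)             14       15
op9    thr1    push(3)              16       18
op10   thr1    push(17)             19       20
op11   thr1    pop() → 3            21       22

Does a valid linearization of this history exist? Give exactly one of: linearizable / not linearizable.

not linearizable

through event 21 a valid linearization exists; event 22 (op11 responding at time 22) ends that
no legal order exists: 30 real-time-consistent candidates over 11 completed stack operations, all rejected
one such order, op1, op2, op3, op4, op5, op6, op7, op8, op9, op10, op11, breaks at step 11 where op11 pop() → 3 is illegal
one such order, op1, op2, op3, op4, op5, op6, op8, op7, op9, op10, op11, breaks at step 8 where op7 pop() → 92 is illegal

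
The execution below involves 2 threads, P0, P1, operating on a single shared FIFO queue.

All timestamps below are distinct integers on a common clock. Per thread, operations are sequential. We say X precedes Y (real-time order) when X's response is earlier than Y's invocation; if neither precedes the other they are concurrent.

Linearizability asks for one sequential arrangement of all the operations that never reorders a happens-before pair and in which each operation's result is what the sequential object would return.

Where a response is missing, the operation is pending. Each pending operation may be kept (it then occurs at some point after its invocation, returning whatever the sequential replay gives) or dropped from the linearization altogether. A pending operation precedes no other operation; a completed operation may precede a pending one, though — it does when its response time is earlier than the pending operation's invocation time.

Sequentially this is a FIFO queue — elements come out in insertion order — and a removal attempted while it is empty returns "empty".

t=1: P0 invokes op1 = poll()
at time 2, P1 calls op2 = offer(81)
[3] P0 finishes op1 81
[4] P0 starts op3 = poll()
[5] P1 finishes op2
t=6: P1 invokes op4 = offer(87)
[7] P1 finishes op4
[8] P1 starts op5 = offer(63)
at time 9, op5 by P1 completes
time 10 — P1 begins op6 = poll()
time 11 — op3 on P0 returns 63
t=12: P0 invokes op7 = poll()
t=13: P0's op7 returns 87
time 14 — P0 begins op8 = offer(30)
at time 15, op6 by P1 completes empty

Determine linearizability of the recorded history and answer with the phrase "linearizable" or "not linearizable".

not linearizable

events 1..12 are fine; event 13 — the response of op7 at time 13 — makes the prefix non-linearizable
no legal order exists: 7 real-time-consistent candidates over 6 completed FIFO queue operations, all rejected
no completion choice of the 1 pending operation (op6) rescues it — every subset was tried
e.g. op1, op2, op3, op4, op5, op7 (pending dropped): illegal at step 1, since op1 poll() → 81 cannot apply there
e.g. op1, op2, op4, op3, op5, op7 (pending dropped): illegal at step 1, since op1 poll() → 81 cannot apply there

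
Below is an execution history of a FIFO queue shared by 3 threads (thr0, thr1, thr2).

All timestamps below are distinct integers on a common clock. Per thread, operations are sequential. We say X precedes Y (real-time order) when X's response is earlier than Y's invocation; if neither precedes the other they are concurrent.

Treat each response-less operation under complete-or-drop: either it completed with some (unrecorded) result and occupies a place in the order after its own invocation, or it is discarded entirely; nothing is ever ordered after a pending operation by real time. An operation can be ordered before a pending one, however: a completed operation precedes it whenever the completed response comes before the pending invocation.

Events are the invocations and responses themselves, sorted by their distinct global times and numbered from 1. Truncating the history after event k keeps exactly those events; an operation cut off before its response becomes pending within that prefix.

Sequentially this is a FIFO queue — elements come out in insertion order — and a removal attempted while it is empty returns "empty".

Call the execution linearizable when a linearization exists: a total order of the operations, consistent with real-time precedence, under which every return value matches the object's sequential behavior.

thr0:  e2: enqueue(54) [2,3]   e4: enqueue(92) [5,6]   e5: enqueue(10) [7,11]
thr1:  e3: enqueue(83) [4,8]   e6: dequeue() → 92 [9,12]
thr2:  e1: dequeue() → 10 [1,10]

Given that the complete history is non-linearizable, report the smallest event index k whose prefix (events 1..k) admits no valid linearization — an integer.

10

a valid linearization of events 1..9 exists, for instance e1, e2, e3, e4:
step 1: e1 dequeue() (pending, included) — queue <>
step 2: e2 enqueue(54) — queue <54>
step 3: e3 enqueue(83) — queue <54,83>
step 4: e4 enqueue(92) — queue <54,83,92>
at event 10 (e1's time-10 response) nothing linearizes any more
no completion choice of the 2 pending operations (e5, e6) rescues it — every subset was tried
one such order, e1, e2, e3, e4 (pending dropped), breaks at step 1 where e1 dequeue() → 10 is illegal
one such order, e1, e2, e4, e3 (pending dropped), breaks at step 1 where e1 dequeue() → 10 is illegal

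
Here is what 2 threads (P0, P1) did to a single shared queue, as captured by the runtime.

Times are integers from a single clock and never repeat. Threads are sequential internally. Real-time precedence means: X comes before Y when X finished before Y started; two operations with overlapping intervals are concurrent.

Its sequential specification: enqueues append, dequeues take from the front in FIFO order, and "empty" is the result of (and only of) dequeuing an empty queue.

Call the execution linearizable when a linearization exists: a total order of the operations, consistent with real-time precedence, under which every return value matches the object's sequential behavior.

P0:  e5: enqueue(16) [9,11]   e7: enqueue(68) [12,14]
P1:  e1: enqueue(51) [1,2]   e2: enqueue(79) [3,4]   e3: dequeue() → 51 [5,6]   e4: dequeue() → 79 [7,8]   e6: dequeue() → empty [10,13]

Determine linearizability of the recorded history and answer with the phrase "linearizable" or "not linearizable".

a witness: e1, e2, e3, e4, e6, e5, e7
after step 1 (e1 enqueue(51)): queue <51>
after step 2 (e2 enqueue(79)): queue <51,79>
after step 3 (e3 dequeue() → 51): queue <79>
after step 4 (e4 dequeue() → 79): queue <>
after step 5 (e6 dequeue() → empty): queue <>
after step 6 (e5 enqueue(16)): queue <16>
after step 7 (e7 enqueue(68)): queue <16,68>

linearizable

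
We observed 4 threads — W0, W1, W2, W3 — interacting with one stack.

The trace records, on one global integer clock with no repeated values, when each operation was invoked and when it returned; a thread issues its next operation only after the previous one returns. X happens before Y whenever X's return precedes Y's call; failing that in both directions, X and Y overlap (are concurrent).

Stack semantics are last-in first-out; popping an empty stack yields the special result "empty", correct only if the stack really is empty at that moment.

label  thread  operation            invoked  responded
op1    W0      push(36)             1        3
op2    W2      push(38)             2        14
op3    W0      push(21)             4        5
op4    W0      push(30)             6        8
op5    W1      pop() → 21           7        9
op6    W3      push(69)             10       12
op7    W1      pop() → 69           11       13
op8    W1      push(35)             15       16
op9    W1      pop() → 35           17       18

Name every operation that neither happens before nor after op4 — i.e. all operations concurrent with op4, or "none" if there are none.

overlap test against op4 [6,8]: concurrent iff the interval meets 6..8
op1 [1,3]: before
op2 [2,14]: concurrent
op3 [4,5]: before
op5 [7,9]: concurrent
op6 [10,12]: after
op7 [11,13]: after
op8 [15,16]: after
op9 [17,18]: after

op2, op5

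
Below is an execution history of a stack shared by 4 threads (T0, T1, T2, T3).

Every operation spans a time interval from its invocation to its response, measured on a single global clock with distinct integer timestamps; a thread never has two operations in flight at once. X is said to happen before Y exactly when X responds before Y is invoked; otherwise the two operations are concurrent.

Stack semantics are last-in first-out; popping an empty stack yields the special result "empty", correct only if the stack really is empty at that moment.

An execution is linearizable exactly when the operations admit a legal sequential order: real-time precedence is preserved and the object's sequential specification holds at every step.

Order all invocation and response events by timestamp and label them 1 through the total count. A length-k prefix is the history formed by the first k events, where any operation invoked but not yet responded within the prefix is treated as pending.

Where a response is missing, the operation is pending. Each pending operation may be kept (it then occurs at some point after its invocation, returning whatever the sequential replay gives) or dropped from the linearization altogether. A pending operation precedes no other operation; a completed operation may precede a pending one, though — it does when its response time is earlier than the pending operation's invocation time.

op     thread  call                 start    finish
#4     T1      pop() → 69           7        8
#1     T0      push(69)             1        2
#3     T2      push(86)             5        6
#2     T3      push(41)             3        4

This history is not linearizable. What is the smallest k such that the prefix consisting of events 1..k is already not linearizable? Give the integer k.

8

one valid order for events 1..7 is #1, #2, #3:
step 1: #1 push(69) — stack <69>
step 2: #2 push(41) — stack <69,41>
step 3: #3 push(86) — stack <69,41,86>
include event 8 — #4 responding at 8 — and every candidate order breaks
sample order #1, #2, #3, #4 stalls at step 4 — #4 pop() → 69 has no legal effect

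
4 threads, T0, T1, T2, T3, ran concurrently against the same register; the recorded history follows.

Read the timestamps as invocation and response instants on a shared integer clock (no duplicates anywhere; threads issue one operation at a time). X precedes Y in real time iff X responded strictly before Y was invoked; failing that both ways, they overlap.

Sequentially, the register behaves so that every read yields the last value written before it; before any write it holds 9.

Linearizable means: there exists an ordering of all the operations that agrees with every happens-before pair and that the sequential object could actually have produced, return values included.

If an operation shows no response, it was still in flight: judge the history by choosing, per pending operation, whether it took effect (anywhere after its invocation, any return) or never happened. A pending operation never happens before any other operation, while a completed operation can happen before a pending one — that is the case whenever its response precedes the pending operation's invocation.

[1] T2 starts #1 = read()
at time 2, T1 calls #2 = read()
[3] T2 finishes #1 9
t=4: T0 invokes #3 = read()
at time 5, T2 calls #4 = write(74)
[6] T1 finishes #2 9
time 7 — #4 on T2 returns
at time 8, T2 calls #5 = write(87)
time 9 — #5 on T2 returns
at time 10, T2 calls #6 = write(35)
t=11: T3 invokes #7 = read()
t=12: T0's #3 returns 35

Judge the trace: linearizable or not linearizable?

linearizable

a witness: #1, #2, #4, #5, #6, #3
after step 1 (#1 read() → 9): value 9
after step 2 (#2 read() → 9): value 9
after step 3 (#4 write(74)): value 74
after step 4 (#5 write(87)): value 87
after step 5 (#6 write(35) (pending, included)): value 35
after step 6 (#3 read() → 35): value 35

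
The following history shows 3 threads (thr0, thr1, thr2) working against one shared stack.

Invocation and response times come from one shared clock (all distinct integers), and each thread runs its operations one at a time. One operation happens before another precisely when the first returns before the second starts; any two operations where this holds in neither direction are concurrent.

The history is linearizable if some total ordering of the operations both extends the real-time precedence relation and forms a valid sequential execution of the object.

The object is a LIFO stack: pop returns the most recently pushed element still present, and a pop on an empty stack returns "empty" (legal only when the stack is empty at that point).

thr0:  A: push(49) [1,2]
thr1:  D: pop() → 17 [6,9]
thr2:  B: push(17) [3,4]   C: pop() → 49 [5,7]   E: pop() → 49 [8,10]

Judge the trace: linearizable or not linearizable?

not linearizable

through event 9 a valid linearization exists; event 10 (E responding at time 10) ends that
the 5 completed operations admit 3 real-time orders; each fails the stack replay
e.g. A, B, C, D, E: illegal at step 3, since C pop() → 49 cannot apply there
e.g. A, B, C, E, D: illegal at step 3, since C pop() → 49 cannot apply there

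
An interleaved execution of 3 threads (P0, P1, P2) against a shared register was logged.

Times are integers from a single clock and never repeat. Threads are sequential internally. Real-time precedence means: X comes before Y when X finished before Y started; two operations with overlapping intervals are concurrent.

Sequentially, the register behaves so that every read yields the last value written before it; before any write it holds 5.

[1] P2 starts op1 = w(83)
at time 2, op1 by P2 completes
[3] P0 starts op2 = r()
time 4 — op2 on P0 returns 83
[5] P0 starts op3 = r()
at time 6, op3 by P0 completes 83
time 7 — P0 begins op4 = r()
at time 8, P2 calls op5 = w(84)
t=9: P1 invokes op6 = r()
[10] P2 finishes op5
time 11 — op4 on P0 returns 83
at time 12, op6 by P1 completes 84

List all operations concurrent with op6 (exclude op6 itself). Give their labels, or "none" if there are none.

op4, op5

op6 runs from 9 to 12; window-overlapping ops are concurrent
op1 [1,2]: before
op2 [3,4]: before
op3 [5,6]: before
op4 [7,11]: concurrent
op5 [8,10]: concurrent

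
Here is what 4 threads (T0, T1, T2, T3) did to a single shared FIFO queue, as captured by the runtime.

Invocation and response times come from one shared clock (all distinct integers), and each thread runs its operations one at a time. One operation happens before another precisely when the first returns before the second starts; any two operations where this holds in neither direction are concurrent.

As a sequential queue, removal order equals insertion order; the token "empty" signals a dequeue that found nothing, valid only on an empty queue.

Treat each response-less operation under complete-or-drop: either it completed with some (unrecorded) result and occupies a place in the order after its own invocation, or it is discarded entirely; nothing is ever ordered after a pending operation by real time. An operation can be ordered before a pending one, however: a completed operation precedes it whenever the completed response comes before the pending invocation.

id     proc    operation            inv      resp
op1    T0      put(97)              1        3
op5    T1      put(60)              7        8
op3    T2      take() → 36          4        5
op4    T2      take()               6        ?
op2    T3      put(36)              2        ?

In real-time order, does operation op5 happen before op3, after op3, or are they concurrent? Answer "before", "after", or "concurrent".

op5 spans [7,8], op3 spans [4,5]
resp(op3)=5 < inv(op5)=7

after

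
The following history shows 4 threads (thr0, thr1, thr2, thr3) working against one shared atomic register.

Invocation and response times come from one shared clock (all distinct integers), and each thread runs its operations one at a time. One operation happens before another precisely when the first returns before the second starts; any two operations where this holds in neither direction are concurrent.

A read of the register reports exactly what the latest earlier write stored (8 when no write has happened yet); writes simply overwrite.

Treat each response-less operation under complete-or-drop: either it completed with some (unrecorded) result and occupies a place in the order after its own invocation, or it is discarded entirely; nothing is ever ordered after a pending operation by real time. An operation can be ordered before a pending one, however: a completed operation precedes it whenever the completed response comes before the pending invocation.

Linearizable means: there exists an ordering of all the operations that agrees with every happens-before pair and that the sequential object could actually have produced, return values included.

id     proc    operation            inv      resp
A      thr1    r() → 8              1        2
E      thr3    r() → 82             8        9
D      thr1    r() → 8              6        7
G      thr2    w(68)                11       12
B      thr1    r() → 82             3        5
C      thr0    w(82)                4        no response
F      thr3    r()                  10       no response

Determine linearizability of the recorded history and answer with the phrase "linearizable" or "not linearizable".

prefix check: 1..6 passes, 1..7 fails once D's time-7 response joins
exactly one order of the 3 completed ops respects real time; the atomic register replay fails
no escape via the 1 pending operation (C): every completion choice fails
sample order A, B, D (pending dropped) stalls at step 2 — B r() → 82 has no legal effect

not linearizable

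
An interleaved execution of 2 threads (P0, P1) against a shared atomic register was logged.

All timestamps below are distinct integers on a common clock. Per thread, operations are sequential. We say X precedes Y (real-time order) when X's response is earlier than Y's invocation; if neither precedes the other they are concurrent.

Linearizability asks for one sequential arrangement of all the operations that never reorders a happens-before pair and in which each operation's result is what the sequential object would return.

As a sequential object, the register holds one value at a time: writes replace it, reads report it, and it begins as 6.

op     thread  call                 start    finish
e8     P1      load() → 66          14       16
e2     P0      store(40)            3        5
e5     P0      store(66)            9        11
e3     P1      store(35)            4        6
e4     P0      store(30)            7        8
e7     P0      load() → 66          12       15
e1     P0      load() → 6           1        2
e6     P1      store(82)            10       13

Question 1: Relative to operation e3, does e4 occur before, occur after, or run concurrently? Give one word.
Answer: after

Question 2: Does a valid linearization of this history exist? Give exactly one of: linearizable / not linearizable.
linearizable

witness order: e1, e2, e3, e4, e6, e5, e7, e8
step 1: e1 load() → 6 — value 6
step 2: e2 store(40) — value 40
step 3: e3 store(35) — value 35
step 4: e4 store(30) — value 30
step 5: e6 store(82) — value 82
step 6: e5 store(66) — value 66
step 7: e7 load() → 66 — value 66
step 8: e8 load() → 66 — value 66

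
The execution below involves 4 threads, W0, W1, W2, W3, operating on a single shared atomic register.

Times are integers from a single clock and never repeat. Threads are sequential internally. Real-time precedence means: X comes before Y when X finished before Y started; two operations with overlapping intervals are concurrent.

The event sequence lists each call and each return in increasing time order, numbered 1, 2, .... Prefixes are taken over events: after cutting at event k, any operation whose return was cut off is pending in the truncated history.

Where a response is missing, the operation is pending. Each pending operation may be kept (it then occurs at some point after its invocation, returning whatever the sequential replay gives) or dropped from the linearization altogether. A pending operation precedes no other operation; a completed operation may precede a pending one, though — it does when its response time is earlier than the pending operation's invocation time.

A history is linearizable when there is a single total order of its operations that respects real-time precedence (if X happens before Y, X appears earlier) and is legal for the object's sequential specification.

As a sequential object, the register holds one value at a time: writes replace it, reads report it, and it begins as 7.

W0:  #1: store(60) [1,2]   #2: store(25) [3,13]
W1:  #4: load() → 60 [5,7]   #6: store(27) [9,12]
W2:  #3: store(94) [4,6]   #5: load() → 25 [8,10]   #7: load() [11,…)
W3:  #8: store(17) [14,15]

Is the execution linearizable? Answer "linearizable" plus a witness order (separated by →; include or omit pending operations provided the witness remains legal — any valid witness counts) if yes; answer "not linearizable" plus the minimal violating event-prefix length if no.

1. #1 store(60), leaving value 60
2. #4 load() → 60, leaving value 60
3. #3 store(94), leaving value 94
4. #2 store(25), leaving value 25
5. #5 load() → 25, leaving value 25
6. #6 store(27), leaving value 27
7. #7 load() (pending, included), leaving value 27
8. #8 store(17), leaving value 17

linearizable — witness: #1 → #4 → #3 → #2 → #5 → #6 → #7 → #8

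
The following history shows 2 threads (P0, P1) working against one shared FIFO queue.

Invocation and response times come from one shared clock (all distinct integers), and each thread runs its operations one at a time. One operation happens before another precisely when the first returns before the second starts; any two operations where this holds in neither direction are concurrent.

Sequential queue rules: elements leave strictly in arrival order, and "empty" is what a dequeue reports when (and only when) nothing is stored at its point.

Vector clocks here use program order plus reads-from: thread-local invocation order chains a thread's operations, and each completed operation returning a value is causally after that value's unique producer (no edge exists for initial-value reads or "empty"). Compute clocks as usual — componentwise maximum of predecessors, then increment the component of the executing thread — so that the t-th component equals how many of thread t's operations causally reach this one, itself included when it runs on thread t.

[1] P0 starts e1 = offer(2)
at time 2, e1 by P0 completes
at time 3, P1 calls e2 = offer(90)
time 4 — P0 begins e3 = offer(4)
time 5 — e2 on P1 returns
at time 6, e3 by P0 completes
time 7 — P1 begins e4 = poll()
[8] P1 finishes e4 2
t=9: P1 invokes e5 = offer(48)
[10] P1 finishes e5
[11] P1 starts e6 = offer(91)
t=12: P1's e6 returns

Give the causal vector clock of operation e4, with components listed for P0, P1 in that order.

(1, 2)

e2, invoked 3, has no incoming edges; only P1's bump applies → (0, 1)
e1, invoked 1, has no incoming edges; only P0's bump applies → (1, 0)
from VC(e1)=(1, 0), e3 (invoked 4) maxes components and bumps P0 → (2, 0)
from VC(e1)=(1, 0), VC(e2)=(0, 1), e4 (invoked 7) maxes components and bumps P1 → (1, 2)
from VC(e4)=(1, 2), e5 (invoked 9) maxes components and bumps P1 → (1, 3)
from VC(e5)=(1, 3), e6 (invoked 11) maxes components and bumps P1 → (1, 4)
target: VC(e4) = (1, 2)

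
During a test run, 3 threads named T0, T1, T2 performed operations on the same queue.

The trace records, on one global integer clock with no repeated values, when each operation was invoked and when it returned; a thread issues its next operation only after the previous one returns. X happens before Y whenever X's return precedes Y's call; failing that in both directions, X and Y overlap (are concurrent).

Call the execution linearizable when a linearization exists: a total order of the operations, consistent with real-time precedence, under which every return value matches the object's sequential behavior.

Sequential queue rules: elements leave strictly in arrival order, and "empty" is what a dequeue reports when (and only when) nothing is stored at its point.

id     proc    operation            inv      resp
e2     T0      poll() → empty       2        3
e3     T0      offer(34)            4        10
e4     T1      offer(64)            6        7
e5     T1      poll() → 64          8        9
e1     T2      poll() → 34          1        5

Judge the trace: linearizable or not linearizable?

witness order: e2, e3, e1, e4, e5
after step 1 (e2 poll() → empty): queue <>
after step 2 (e3 offer(34)): queue <34>
after step 3 (e1 poll() → 34): queue <>
after step 4 (e4 offer(64)): queue <64>
after step 5 (e5 poll() → 64): queue <>

linearizable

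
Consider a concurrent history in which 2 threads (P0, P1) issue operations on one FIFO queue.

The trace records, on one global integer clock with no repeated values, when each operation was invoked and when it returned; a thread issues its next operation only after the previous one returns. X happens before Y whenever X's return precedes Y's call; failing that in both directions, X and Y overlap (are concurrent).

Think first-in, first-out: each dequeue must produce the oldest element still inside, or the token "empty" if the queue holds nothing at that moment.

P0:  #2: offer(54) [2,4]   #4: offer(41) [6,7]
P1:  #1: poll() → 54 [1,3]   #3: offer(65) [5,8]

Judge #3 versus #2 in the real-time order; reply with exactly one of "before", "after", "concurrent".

after

#3 spans [5,8], #2 spans [2,4]
resp(#2)=4 < inv(#3)=5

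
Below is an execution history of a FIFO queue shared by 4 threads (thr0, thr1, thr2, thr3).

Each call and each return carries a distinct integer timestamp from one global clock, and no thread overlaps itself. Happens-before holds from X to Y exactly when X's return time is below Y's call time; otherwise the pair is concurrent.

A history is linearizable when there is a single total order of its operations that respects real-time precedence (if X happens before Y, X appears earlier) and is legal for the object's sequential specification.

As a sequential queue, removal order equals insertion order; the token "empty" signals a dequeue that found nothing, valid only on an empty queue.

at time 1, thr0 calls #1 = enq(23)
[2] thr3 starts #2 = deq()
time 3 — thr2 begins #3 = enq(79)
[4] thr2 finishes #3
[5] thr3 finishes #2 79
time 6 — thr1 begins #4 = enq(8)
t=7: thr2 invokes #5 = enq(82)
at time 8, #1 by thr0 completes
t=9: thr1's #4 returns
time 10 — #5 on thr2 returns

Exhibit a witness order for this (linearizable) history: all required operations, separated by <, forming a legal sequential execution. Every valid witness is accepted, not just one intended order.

#3 < #1 < #2 < #4 < #5

1. #3 enq(79), leaving queue <79>
2. #1 enq(23), leaving queue <79,23>
3. #2 deq() → 79, leaving queue <23>
4. #4 enq(8), leaving queue <23,8>
5. #5 enq(82), leaving queue <23,8,82>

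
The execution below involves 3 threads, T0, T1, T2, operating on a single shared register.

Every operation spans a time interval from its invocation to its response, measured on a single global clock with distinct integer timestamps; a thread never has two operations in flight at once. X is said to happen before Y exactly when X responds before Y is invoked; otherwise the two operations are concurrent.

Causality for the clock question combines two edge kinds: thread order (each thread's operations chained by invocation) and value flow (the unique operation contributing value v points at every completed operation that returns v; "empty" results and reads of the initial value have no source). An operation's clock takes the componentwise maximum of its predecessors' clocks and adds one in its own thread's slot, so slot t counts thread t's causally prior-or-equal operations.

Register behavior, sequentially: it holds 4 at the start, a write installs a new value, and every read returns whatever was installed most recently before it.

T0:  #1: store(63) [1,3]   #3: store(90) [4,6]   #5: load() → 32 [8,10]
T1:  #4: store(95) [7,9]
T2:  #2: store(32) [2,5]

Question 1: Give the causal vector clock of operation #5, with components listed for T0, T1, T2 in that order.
#2, invoked 2, has no incoming edges; only T2's bump applies → (0, 0, 1)
#4, invoked 7, has no incoming edges; only T1's bump applies → (0, 1, 0)
#1, invoked 1, has no incoming edges; only T0's bump applies → (1, 0, 0)
#3 (invocation 4): componentwise max over VC(#1)=(1, 0, 0), +1 at T0, giving (2, 0, 0)
#5 (invocation 8): componentwise max over VC(#2)=(0, 0, 1), VC(#3)=(2, 0, 0), +1 at T0, giving (3, 0, 1)
target: VC(#5) = (3, 0, 1)

(3, 0, 1)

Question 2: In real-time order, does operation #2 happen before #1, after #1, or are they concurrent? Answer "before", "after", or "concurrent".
#2 spans [2,5], #1 spans [1,3]
the intervals overlap in both directions

concurrent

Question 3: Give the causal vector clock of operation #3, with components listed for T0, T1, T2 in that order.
root op #2, invoked 2: fresh clock plus T2's own tick → (0, 0, 1)
root op #4, invoked 7: fresh clock plus T1's own tick → (0, 1, 0)
root op #1, invoked 1: fresh clock plus T0's own tick → (1, 0, 0)
invoked at 4, #3 merges VC(#1)=(1, 0, 0) and bumps T0's slot → (2, 0, 0)
invoked at 8, #5 merges VC(#2)=(0, 0, 1), VC(#3)=(2, 0, 0) and bumps T0's slot → (3, 0, 1)
target: VC(#3) = (2, 0, 0)

(2, 0, 0)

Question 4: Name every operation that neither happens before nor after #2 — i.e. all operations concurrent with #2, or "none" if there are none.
#2 spans [2,5]: anything still running between times 2 and 5 counts as concurrent
#1 [1,3]: concurrent
#3 [4,6]: concurrent
#4 [7,9]: after
#5 [8,10]: after

#1, #3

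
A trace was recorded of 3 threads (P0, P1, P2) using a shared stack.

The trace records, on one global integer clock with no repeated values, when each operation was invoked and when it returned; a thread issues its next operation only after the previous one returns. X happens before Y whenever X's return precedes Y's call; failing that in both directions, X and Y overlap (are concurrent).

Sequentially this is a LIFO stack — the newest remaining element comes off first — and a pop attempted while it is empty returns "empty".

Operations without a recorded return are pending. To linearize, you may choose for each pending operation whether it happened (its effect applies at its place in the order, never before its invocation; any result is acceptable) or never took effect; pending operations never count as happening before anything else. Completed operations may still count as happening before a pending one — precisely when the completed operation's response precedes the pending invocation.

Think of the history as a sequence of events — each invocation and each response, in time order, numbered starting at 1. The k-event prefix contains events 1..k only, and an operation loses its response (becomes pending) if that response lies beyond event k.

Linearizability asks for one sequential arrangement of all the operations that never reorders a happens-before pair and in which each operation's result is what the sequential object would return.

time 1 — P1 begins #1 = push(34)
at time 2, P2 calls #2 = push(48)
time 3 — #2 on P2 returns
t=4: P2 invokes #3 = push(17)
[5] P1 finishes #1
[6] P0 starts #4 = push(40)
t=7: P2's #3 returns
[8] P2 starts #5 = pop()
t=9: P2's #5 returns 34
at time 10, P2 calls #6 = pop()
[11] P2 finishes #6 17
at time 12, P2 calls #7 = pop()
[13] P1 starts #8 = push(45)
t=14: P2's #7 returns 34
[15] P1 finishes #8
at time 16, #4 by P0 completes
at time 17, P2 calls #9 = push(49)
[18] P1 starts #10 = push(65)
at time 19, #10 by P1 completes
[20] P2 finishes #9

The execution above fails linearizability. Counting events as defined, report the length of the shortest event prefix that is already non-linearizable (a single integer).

14

a valid linearization of events 1..13 exists, for instance #2, #3, #1, #5, #6:
after step 1 (#2 push(48)): stack <48>
after step 2 (#3 push(17)): stack <48,17>
after step 3 (#1 push(34)): stack <48,17,34>
after step 4 (#5 pop() → 34): stack <48,17>
after step 5 (#6 pop() → 17): stack <48>
with event 14 included (#7 responding at time 14), all real-time-consistent orders fail
include/drop combinations of the 2 pending operations (#4, #8) were all tried; none helps
take #1, #2, #3, #5, #6, #7 (pending dropped): step 4 already fails, because #5 pop() → 34 cannot occur there
take #2, #1, #3, #5, #6, #7 (pending dropped): step 4 already fails, because #5 pop() → 34 cannot occur there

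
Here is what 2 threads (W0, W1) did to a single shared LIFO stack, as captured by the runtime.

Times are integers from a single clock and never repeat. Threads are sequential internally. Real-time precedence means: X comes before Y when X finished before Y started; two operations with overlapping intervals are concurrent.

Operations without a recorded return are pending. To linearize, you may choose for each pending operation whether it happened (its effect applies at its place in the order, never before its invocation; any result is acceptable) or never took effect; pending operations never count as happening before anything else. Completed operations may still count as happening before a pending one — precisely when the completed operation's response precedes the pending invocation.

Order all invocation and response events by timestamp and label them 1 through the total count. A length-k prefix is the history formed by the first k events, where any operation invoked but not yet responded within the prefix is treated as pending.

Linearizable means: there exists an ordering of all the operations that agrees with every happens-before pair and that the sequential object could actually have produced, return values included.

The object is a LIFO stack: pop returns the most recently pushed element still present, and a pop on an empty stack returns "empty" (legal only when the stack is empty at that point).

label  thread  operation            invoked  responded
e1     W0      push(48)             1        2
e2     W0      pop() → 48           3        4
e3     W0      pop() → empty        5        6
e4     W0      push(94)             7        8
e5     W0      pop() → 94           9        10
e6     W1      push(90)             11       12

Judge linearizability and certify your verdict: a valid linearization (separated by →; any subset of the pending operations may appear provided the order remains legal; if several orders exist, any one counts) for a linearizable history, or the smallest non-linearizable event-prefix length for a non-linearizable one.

step 1: e1 push(48) — stack <48>
step 2: e2 pop() → 48 — stack <>
step 3: e3 pop() → empty — stack <>
step 4: e4 push(94) — stack <94>
step 5: e5 pop() → 94 — stack <>
step 6: e6 push(90) — stack <90>

linearizable — witness: e1 → e2 → e3 → e4 → e5 → e6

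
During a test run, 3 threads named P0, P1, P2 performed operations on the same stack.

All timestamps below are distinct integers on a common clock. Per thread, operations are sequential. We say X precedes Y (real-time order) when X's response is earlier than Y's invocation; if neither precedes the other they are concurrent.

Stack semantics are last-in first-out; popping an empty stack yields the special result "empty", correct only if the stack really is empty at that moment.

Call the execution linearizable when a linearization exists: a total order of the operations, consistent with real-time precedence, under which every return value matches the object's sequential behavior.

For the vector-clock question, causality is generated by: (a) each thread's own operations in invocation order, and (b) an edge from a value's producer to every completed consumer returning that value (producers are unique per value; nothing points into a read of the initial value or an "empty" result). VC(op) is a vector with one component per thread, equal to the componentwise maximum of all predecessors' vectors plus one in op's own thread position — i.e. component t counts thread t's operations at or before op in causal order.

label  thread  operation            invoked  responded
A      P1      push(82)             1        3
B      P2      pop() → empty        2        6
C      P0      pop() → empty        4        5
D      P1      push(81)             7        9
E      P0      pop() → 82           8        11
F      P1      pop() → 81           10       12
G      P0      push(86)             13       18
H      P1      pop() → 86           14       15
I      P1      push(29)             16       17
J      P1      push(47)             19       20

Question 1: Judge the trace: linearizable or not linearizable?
not linearizable

events 1..5 are fine; event 6 — the response of B at time 6 — makes the prefix non-linearizable
real-time-consistent orders of the 3 completed operations: 3 — all fail the stack replay
sample order A, B, C stalls at step 2 — B pop() → empty has no legal effect
sample order A, C, B stalls at step 2 — C pop() → empty has no legal effect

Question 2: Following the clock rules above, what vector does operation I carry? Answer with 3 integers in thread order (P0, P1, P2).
(3, 5, 0)

B, invoked 2, has no incoming edges; only P2's bump applies → (0, 0, 1)
A, invoked 1, has no incoming edges; only P1's bump applies → (0, 1, 0)
C, invoked 4, has no incoming edges; only P0's bump applies → (1, 0, 0)
D (invocation 7): componentwise max over VC(A)=(0, 1, 0), +1 at P1, giving (0, 2, 0)
F (invocation 10): componentwise max over VC(D)=(0, 2, 0), +1 at P1, giving (0, 3, 0)
E (invocation 8): componentwise max over VC(A)=(0, 1, 0), VC(C)=(1, 0, 0), +1 at P0, giving (2, 1, 0)
G (invocation 13): componentwise max over VC(E)=(2, 1, 0), +1 at P0, giving (3, 1, 0)
H (invocation 14): componentwise max over VC(F)=(0, 3, 0), VC(G)=(3, 1, 0), +1 at P1, giving (3, 4, 0)
I (invocation 16): componentwise max over VC(H)=(3, 4, 0), +1 at P1, giving (3, 5, 0)
J (invocation 19): componentwise max over VC(I)=(3, 5, 0), +1 at P1, giving (3, 6, 0)
target: VC(I) = (3, 5, 0)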